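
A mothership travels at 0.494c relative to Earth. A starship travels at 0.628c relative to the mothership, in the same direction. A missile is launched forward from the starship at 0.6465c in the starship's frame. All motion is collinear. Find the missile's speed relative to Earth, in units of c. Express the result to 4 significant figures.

Compose velocities in two stages. Stage 1 (into S'): u₁ = (0.6465+0.628)/(1+0.6465×0.628) = 0.90647.
Stage 2 (into S): u = (0.90647+0.494)/(1+0.90647×0.494) = 0.96731, so the speed is 0.9673c.

0.9673c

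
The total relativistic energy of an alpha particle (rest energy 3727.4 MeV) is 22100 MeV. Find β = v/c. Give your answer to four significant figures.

Total energy E = γmc² gives γ = 22100/3727.4 = 5.9291.
Hence β = √(1 − 1/γ²) = √(1 − 0.0284461) = √0.9715539 = 0.9857.

0.9857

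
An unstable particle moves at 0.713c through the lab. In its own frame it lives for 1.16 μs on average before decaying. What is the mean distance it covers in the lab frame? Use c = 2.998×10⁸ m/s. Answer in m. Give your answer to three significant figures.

β² = 0.508369, so γ = 1/√0.491631 = 1.4262.
Lab-frame lifetime: Δt = γτ = 1.4262 × 1.16 μs = 1.6544 μs.
Distance: d = vΔt = 0.713 × 2.998×10⁸ m/s × 1.6544×10^-6 s = 354 m.

354 m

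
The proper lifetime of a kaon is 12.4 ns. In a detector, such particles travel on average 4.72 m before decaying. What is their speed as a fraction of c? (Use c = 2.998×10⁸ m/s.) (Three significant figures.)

d = βγcτ ⇒ βγ = d/(cτ) = 4.720 m / (3.71752 m) = 1.2697.
β = (βγ)/√(1+(βγ)²) = 1.2697/√2.61214 = 0.786.

0.786c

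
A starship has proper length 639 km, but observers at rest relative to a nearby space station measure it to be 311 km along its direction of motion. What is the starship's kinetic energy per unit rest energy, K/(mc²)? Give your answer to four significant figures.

Length contraction gives γ = L₀/L = 639/311 = 2.05466.
Since K = (γ−1)mc², K/(mc²) = 2.05466 − 1 = 1.055.

1.055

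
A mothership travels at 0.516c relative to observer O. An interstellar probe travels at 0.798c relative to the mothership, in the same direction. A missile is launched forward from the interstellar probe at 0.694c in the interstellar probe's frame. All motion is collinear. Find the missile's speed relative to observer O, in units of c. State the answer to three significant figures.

First combine the missile and interstellar probe (S''→S'): u₁ = (0.694 + 0.798)/(1 + 0.694×0.798) = 1.492/1.553812 = 0.96022.
Then combine with the mothership (S'→S): u = (0.96022 + 0.516)/(1 + 0.96022×0.516) = 1.47622/1.49547352 = 0.98713.

0.987c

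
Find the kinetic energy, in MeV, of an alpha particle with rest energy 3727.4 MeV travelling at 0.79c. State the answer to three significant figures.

β² = 0.6241, so γ = 1/√0.3759 = 1.63104.
Kinetic energy: K = (γ − 1)mc² = (1.63104 − 1) × 3727.4 MeV = 0.63104 × 3727.4 = 2350 MeV.

2350 MeV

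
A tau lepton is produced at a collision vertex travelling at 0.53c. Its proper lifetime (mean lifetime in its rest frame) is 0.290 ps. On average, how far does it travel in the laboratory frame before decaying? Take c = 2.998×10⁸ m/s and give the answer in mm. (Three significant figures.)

0.0543 mm

With β = 0.53, γ = 1/√(1 − 0.53²) = 1/√0.7191 = 1.1792.
Lab-frame lifetime: Δt = γτ = 1.1792 × 0.290 ps = 0.34197 ps.
Distance: d = vΔt = 0.53 × 2.998×10⁸ m/s × 3.4197×10^-13 s = 5.43×10^-5 m = 0.0543 mm.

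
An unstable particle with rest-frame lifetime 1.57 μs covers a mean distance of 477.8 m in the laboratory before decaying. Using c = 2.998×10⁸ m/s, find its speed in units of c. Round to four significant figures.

0.7124c

Lab distance = (lab lifetime)·v = γτ·βc, so βγ = d/(cτ) = 477.8/(2.998×10⁸ × 1.570×10^-6) = 1.0151.
With βγ = 1.0151: γ² = 1 + (βγ)² = 2.03043, and β = (βγ)/γ = 1.0151/1.42493 = 0.7124.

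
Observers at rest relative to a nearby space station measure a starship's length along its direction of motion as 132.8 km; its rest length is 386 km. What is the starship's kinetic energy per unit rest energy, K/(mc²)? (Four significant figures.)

1.907

From L = L₀/γ: γ = 386/132.8 = 2.90663.
K/(mc²) = γ − 1 = 2.90663 − 1 = 1.907.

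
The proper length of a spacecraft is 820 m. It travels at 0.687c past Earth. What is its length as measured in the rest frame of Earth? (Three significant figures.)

β² = 0.471969, so γ = 1/√0.528031 = 1.3762.
Along the direction of motion the measured length is L₀/γ = 820/1.3762 = 596 m.

596 m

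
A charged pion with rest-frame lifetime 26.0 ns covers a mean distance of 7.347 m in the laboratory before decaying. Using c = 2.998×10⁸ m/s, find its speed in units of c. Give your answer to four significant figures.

0.6859c

Let x = d/(cτ) = 7.347 m / (2.998×10⁸ m/s × 2.600×10^-8 s) = 0.94255. Since d = βγcτ, x = βγ = β/√(1−β²).
Solving: β² = x²/(1+x²) = 0.888401/1.888401 = 0.470451, so β = 0.6859.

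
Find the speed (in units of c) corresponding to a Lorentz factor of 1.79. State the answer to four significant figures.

β = √(1 − 1/γ²) = √(1 − 1/3.2041) = √0.6879 = 0.8294.

0.8294c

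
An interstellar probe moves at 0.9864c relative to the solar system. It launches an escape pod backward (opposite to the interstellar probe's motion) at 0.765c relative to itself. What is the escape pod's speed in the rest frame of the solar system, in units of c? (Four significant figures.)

In units of c, u = (u' + v)/(1 + u'v) with u' = −0.765 and v = 0.9864.
Numerator: −0.765 + 0.9864 = 0.2214. Denominator: 1 + (−0.765)(0.9864) = 0.245404.
u = 0.2214/0.245404 = 0.90219, so the speed is 0.9022c.

0.9022c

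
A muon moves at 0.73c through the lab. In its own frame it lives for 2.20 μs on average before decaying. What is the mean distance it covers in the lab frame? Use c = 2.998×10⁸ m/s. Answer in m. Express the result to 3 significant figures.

With β = 0.73, γ = 1/√(1 − 0.73²) = 1/√0.4671 = 1.4632.
Lab-frame lifetime: Δt = γτ = 1.4632 × 2.20 μs = 3.219 μs.
Distance: d = vΔt = 0.73 × 2.998×10⁸ m/s × 3.2190×10^-6 s = 704 m.

704 m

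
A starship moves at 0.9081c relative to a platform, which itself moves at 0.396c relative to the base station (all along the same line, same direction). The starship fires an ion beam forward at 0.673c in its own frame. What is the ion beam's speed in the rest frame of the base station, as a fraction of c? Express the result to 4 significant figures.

Compose velocities in two stages. Stage 1 (into S'): u₁ = (0.673+0.9081)/(1+0.673×0.9081) = 0.98135.
Stage 2 (into S): u = (0.98135+0.396)/(1+0.98135×0.396) = 0.99189, so the speed is 0.9919c.

0.9919c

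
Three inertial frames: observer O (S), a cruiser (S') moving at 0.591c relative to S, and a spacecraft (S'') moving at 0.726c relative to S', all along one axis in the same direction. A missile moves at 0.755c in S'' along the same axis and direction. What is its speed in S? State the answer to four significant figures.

0.9887c

First combine the missile and spacecraft (S''→S'): u₁ = (0.755 + 0.726)/(1 + 0.755×0.726) = 1.481/1.54813 = 0.95664.
Then combine with the cruiser (S'→S): u = (0.95664 + 0.591)/(1 + 0.95664×0.591) = 1.54764/1.56537424 = 0.98867.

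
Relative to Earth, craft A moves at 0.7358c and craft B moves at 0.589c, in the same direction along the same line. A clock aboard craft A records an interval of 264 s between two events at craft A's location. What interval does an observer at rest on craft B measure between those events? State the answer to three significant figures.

Speed of craft A in craft B's frame: u = (v_A − v_B)/(1 − v_A v_B/c²) = (0.7358 − 0.589)/(1 − 0.7358×0.589) = 0.1468/0.5666138 = 0.25908; |u| = 0.25908c.
At |u| = 0.25908c, γ = (1 − 0.0671224)^(−1/2) = 1.0354.
Craft A's interval is proper; time dilation gives Δt_B = γΔτ = 1.0354 × 264 s = 273 s.

273 s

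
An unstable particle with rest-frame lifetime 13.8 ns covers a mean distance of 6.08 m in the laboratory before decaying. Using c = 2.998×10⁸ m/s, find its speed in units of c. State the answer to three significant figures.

0.827c

Lab distance = (lab lifetime)·v = γτ·βc, so βγ = d/(cτ) = 6.080/(2.998×10⁸ × 1.380×10^-8) = 1.4696.
With βγ = 1.4696: γ² = 1 + (βγ)² = 3.15972, and β = (βγ)/γ = 1.4696/1.77756 = 0.827.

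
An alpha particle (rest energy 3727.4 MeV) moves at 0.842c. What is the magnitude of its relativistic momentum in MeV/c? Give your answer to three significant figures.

5820 MeV/c

γ = 1/√(1 − β²) = 1/√(1 − 0.708964) = 1/√0.291036 = 1/0.539478 = 1.8536.
Momentum: p = γβ·mc = 1.8536 × 0.842 × 3727.4 MeV/c = 5820 MeV/c.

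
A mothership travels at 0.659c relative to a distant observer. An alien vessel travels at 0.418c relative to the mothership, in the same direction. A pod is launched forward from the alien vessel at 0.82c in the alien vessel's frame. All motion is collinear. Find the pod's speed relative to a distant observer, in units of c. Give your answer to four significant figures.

First combine the pod and alien vessel (S''→S'): u₁ = (0.82 + 0.418)/(1 + 0.82×0.418) = 1.238/1.34276 = 0.92198.
Then combine with the mothership (S'→S): u = (0.92198 + 0.659)/(1 + 0.92198×0.659) = 1.58098/1.60758482 = 0.98345.

0.9835c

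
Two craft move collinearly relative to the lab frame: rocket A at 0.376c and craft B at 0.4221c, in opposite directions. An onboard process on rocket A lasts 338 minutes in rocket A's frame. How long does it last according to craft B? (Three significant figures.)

466 minutes

The velocity of rocket A relative to craft B is (0.376 + 0.4221)c / (1 + 0.376×0.4221) = 0.68878c; relative speed 0.68878c.
At |u| = 0.68878c, γ = (1 − 0.474418)^(−1/2) = 1.3794.
The clock on rocket A records proper time, so craft B measures Δt = γΔτ = 1.3794 × 338 = 466 minutes.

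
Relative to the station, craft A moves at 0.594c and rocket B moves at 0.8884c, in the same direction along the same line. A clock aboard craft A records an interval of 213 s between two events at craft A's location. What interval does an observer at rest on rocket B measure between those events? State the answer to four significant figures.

272.4 s

The velocity of craft A relative to rocket B is (0.594 − 0.8884)c / (1 − 0.594×0.8884) = −0.62335c; relative speed 0.62335c.
At |u| = 0.62335c, γ = (1 − 0.388565)^(−1/2) = 1.2789.
The clock on craft A records proper time, so rocket B measures Δt = γΔτ = 1.2789 × 213 = 272.4 s.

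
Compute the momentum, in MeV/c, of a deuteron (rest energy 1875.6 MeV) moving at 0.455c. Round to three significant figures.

γ = 1/√(1 − β²) = 1/√(1 − 0.207025) = 1/√0.792975 = 1/0.890491 = 1.123.
Momentum: p = γβ·mc = 1.123 × 0.455 × 1875.6 MeV/c = 958 MeV/c.

958 MeV/c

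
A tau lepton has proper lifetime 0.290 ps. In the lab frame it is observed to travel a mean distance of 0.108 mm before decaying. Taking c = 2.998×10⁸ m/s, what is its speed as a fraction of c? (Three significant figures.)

Let x = d/(cτ) = 1.080×10^-4 m / (2.998×10⁸ m/s × 2.900×10^-13 s) = 1.2422. Since d = βγcτ, x = βγ = β/√(1−β²).
Solving: β² = x²/(1+x²) = 1.54306/2.54306 = 0.606773, so β = 0.779.

0.779c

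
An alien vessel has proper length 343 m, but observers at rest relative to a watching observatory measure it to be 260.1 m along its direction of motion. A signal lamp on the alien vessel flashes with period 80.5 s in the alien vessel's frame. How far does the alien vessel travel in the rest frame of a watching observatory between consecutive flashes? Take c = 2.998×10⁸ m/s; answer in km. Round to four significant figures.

2.075×10^7 km

From L = L₀/γ: γ = 343/260.1 = 1.31872.
β = √(1 − 1/γ²) = 0.65189. Lab-frame period = γτ = 1.31872×80.5 s = 106.16 s. Distance = βc × γτ = 0.65189 × 2.998×10⁸ m/s × 106.16 s = 2.0748×10^10 m = 2.075×10^7 km.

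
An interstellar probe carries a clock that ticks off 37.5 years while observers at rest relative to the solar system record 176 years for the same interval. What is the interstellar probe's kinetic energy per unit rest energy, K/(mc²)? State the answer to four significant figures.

3.693

The time-dilation ratio gives γ = 176/37.5 = 4.69333.
Since K = (γ−1)mc², K/(mc²) = 4.69333 − 1 = 3.693.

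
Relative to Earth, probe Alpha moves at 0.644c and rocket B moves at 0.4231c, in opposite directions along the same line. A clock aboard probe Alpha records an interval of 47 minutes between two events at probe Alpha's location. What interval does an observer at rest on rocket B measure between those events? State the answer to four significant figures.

Speed of probe Alpha in rocket B's frame: u = (v_A + v_B)/(1 + v_A v_B/c²) = (0.644 + 0.4231)/(1 + 0.644×0.4231) = 1.0671/1.2724764 = 0.8386; |u| = 0.8386c.
At |u| = 0.8386c, γ = (1 − 0.70325)^(−1/2) = 1.8357.
Probe Alpha's interval is proper; time dilation gives Δt_B = γΔτ = 1.8357 × 47 minutes = 86.28 minutes.

86.28 minutes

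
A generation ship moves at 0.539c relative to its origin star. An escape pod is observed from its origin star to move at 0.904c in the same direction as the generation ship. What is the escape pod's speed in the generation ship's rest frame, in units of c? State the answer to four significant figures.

Transform to the generation ship's frame: u' = (u − v)/(1 − uv/c²).
u' = (0.904 − 0.539)/(1 − 0.904×0.539) = 0.365/0.512744 = 0.71186.
Speed in the generation ship's frame: 0.7119c (in the same direction).

0.7119c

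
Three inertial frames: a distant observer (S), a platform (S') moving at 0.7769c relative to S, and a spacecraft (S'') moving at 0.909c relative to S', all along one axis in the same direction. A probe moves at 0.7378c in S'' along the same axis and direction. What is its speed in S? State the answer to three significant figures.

0.998c

First combine the probe and spacecraft (S''→S'): u₁ = (0.7378 + 0.909)/(1 + 0.7378×0.909) = 1.6468/1.6706602 = 0.98572.
Then combine with the platform (S'→S): u = (0.98572 + 0.7769)/(1 + 0.98572×0.7769) = 1.76262/1.765805868 = 0.9982.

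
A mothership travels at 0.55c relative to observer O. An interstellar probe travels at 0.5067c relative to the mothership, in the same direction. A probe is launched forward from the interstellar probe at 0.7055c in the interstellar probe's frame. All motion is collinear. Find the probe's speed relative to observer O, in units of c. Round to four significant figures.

Compose velocities in two stages. Stage 1 (into S'): u₁ = (0.7055+0.5067)/(1+0.7055×0.5067) = 0.89298.
Stage 2 (into S): u = (0.89298+0.55)/(1+0.89298×0.55) = 0.9677, so the speed is 0.9677c.

0.9677c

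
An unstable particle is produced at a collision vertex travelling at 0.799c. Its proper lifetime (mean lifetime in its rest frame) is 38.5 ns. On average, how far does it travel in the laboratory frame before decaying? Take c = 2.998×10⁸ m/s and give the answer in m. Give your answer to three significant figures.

15.3 m

Lorentz factor: γ = (1 − 0.638401)^(−1/2) = 1.663.
Lab-frame lifetime: Δt = γτ = 1.663 × 38.5 ns = 64.026 ns.
Distance: d = vΔt = 0.799 × 2.998×10⁸ m/s × 6.4026×10^-8 s = 15.3 m.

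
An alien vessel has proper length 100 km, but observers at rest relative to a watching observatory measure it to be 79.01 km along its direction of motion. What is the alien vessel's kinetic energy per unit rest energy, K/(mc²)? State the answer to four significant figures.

From L = L₀/γ: γ = 100/79.01 = 1.26566.
K/(mc²) = γ − 1 = 1.26566 − 1 = 0.2657.

0.2657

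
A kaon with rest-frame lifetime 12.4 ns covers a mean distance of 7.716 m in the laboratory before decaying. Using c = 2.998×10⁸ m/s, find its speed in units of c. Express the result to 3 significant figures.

Lab distance = (lab lifetime)·v = γτ·βc, so βγ = d/(cτ) = 7.716/(2.998×10⁸ × 1.240×10^-8) = 2.0756.
With βγ = 2.0756: γ² = 1 + (βγ)² = 5.30812, and β = (βγ)/γ = 2.0756/2.30394 = 0.901.

0.901c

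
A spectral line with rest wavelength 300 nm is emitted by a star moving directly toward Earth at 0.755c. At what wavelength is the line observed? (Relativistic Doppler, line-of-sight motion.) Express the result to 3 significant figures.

Relativistic Doppler for wavelength: λ_obs = λ_src · √((1−β)/(1+β)).
With β = 0.755: factor = √(0.245/1.755) = 0.37363.
λ_obs = 300 × 0.37363 = 112 nm.

112 nm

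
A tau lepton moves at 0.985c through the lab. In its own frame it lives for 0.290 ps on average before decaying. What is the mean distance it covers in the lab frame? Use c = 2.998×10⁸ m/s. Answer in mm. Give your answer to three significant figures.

0.496 mm

With β = 0.985, γ = 1/√(1 − 0.985²) = 1/√0.029775 = 5.7953.
Lab-frame lifetime: Δt = γτ = 5.7953 × 0.290 ps = 1.6806 ps.
Distance: d = vΔt = 0.985 × 2.998×10⁸ m/s × 1.6806×10^-12 s = 4.96×10^-4 m = 0.496 mm.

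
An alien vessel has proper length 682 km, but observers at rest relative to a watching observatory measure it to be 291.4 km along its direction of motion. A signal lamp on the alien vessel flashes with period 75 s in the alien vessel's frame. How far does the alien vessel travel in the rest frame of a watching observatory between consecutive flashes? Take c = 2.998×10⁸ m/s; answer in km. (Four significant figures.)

4.758×10^7 km

γ = L₀/L = 682/291.4 = 2.34043.
β = √(1 − 1/γ²) = 0.90412. Lab-frame period = γτ = 2.34043×75 s = 175.53 s. Distance = βc × γτ = 0.90412 × 2.998×10⁸ m/s × 175.53 s = 4.7578×10^10 m = 4.758×10^7 km.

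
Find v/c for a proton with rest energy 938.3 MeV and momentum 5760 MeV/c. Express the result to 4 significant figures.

pc/(mc²) = 5760/938.3 = 6.1388 = βγ = β/√(1−β²).
So β² = x²/(1 + x²) with x = 6.1388: x² = 37.6849, β² = 37.6849/38.6849 = 0.97415, β = 0.9870.

0.9870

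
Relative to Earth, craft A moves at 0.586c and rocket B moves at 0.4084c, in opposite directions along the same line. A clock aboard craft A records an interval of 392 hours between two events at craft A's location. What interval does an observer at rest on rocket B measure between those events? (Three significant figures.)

657 hours

The velocity of craft A relative to rocket B is (0.586 + 0.4084)c / (1 + 0.586×0.4084) = 0.80237c; relative speed 0.80237c.
γ for this relative speed: γ = 1/√(1 − 0.643798) = 1.6755.
Craft A's interval is proper; time dilation gives Δt_B = γΔτ = 1.6755 × 392 hours = 657 hours.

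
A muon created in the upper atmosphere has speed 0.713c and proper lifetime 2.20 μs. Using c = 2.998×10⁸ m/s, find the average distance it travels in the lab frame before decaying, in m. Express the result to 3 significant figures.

671 m

With β = 0.713, γ = 1/√(1 − 0.713²) = 1/√0.491631 = 1.4262.
Lab-frame lifetime: Δt = γτ = 1.4262 × 2.20 μs = 3.1376 μs.
Distance: d = vΔt = 0.713 × 2.998×10⁸ m/s × 3.1376×10^-6 s = 671 m.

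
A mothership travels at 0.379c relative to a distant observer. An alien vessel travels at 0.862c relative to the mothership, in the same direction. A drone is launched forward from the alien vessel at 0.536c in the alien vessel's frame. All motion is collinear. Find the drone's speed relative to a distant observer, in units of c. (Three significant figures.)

0.980c

Compose velocities in two stages. Stage 1 (into S'): u₁ = (0.536+0.862)/(1+0.536×0.862) = 0.9562.
Stage 2 (into S): u = (0.9562+0.379)/(1+0.9562×0.379) = 0.98004, so the speed is 0.980c.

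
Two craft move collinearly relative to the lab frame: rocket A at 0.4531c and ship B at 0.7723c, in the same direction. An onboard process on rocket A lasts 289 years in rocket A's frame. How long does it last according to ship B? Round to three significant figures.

Transform rocket A's velocity into ship B's frame: (0.4531 − 0.7723)/(1 − 0.4531·0.7723) = −0.3192/0.65007087, so the relative speed is 0.49102c.
γ for this relative speed: γ = 1/√(1 − 0.241101) = 1.1479.
The clock on rocket A records proper time, so ship B measures Δt = γΔτ = 1.1479 × 289 = 332 years.

332 years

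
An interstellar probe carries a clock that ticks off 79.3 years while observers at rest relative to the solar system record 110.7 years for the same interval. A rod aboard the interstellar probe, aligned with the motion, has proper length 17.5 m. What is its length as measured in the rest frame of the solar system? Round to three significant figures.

12.5 m

γ = Δt/Δτ = 110.7/79.3 = 1.39596.
The rod contracts by the same γ: 17.5 m / 1.39596 = 12.5 m.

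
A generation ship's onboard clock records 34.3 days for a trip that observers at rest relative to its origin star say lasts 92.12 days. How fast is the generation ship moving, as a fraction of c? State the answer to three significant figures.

γ = Δt/Δτ = 92.12/34.3 = 2.6857.
β = √(1 − 1/γ²) = √(1 − 0.138639) = √0.861361 = 0.928.

0.928c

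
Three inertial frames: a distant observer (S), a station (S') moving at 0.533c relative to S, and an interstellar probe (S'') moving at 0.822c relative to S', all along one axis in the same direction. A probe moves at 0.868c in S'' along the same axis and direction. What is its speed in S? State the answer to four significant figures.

0.9958c

Compose velocities in two stages. Stage 1 (into S'): u₁ = (0.868+0.822)/(1+0.868×0.822) = 0.98629.
Stage 2 (into S): u = (0.98629+0.533)/(1+0.98629×0.533) = 0.9958, so the speed is 0.9958c.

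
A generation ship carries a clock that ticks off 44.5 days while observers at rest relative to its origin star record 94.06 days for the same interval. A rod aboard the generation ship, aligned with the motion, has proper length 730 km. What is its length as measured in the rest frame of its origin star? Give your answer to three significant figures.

345 km

The time-dilation ratio gives γ = 94.06/44.5 = 2.11371.
The rod contracts by the same γ: 730 km / 2.11371 = 345 km.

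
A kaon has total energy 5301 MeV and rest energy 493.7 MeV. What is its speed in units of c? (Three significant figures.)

Total energy E = γmc² gives γ = 5301/493.7 = 10.737.
Hence β = √(1 − 1/γ²) = √(1 − 0.00867429) = √0.99132571 = 0.996.

0.996c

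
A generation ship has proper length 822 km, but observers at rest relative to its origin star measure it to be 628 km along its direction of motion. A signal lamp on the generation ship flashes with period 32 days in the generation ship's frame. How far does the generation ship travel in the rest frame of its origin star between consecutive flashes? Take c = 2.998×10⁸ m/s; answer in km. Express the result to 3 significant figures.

γ = L₀/L = 822/628 = 1.30892.
β = √(1 − 1/γ²) = 0.64523. Lab-frame period = γτ = 1.30892×32 days = 41.885 days. Distance = βc × γτ = 0.64523 × 2.998×10⁸ m/s × 3618864 s = 7.0003×10^14 m = 7.00×10^11 km.

7.00×10^11 km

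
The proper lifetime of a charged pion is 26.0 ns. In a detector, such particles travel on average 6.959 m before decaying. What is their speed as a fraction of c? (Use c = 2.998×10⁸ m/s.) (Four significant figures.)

0.6660c

Lab distance = (lab lifetime)·v = γτ·βc, so βγ = d/(cτ) = 6.959/(2.998×10⁸ × 2.600×10^-8) = 0.89277.
With βγ = 0.89277: γ² = 1 + (βγ)² = 1.797038, and β = (βγ)/γ = 0.89277/1.34054 = 0.6660.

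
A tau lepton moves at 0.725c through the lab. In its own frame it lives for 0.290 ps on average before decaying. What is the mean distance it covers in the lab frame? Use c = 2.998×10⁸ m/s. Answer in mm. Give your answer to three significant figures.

0.0915 mm

γ = 1/√(1 − β²) = 1/√(1 − 0.525625) = 1/√0.474375 = 1/0.688749 = 1.4519.
Lab-frame lifetime: Δt = γτ = 1.4519 × 0.290 ps = 0.42105 ps.
Distance: d = vΔt = 0.725 × 2.998×10⁸ m/s × 4.2105×10^-13 s = 9.15×10^-5 m = 0.0915 mm.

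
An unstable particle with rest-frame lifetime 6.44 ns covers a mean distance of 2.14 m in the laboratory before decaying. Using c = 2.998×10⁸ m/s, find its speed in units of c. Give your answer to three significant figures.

0.742c

d = βγcτ ⇒ βγ = d/(cτ) = 2.140 m / (1.930712 m) = 1.1084.
β = (βγ)/√(1+(βγ)²) = 1.1084/√2.22855 = 0.742.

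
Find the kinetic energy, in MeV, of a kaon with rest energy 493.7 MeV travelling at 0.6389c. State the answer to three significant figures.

148 MeV

Lorentz factor: γ = (1 − 0.40819321)^(−1/2) = 1.2999.
Kinetic energy: K = (γ − 1)mc² = (1.2999 − 1) × 493.7 MeV = 0.2999 × 493.7 = 148 MeV.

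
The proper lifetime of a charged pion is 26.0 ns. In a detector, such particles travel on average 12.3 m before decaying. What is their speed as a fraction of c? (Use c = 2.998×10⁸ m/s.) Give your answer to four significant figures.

Lab distance = (lab lifetime)·v = γτ·βc, so βγ = d/(cτ) = 12.30/(2.998×10⁸ × 2.600×10^-8) = 1.578.
With βγ = 1.578: γ² = 1 + (βγ)² = 3.49008, and β = (βγ)/γ = 1.578/1.86818 = 0.8447.

0.8447c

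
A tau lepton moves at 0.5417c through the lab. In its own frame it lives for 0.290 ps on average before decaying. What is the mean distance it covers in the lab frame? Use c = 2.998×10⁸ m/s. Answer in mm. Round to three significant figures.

0.0560 mm

Lorentz factor: γ = (1 − 0.29343889)^(−1/2) = 1.1897.
Lab-frame lifetime: Δt = γτ = 1.1897 × 0.290 ps = 0.34501 ps.
Distance: d = vΔt = 0.5417 × 2.998×10⁸ m/s × 3.4501×10^-13 s = 5.60×10^-5 m = 0.0560 mm.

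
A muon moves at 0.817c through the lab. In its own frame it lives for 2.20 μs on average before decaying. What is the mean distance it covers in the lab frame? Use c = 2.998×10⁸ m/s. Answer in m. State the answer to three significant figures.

β² = 0.667489, so γ = 1/√0.332511 = 1.7342.
Lab-frame lifetime: Δt = γτ = 1.7342 × 2.20 μs = 3.8152 μs.
Distance: d = vΔt = 0.817 × 2.998×10⁸ m/s × 3.8152×10^-6 s = 934 m.

934 m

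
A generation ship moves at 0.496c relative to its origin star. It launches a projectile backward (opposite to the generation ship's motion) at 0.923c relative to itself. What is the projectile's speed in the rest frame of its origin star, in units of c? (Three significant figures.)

0.788c

Relativistic velocity addition: u = (u' + v)/(1 + u'v/c²), with u' = −0.923c and v = 0.496c.
Numerator: −0.923 + 0.496 = −0.427. Denominator: 1 + (−0.923)(0.496) = 0.542192.
u = −0.427/0.542192 = −0.78754, so the speed is 0.788c.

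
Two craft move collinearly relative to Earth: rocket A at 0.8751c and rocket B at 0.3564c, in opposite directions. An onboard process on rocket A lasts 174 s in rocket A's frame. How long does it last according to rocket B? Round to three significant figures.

Speed of rocket A in rocket B's frame: u = (v_A + v_B)/(1 + v_A v_B/c²) = (0.8751 + 0.3564)/(1 + 0.8751×0.3564) = 1.2315/1.31188564 = 0.93873; |u| = 0.93873c.
At |u| = 0.93873c, γ = (1 − 0.881214)^(−1/2) = 2.9015.
Rocket A's interval is proper; time dilation gives Δt_B = γΔτ = 2.9015 × 174 s = 505 s.

505 s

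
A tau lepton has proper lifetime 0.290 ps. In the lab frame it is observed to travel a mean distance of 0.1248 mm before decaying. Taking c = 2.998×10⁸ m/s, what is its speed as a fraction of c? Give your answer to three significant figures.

0.821c

Let x = d/(cτ) = 1.248×10^-4 m / (2.998×10⁸ m/s × 2.900×10^-13 s) = 1.4354. Since d = βγcτ, x = βγ = β/√(1−β²).
Solving: β² = x²/(1+x²) = 2.06037/3.06037 = 0.673242, so β = 0.821.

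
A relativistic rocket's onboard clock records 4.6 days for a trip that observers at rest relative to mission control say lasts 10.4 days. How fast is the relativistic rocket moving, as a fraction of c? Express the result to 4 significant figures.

γ = Δt/Δτ = 10.4/4.6 = 2.2609.
β = √(1 − 1/γ²) = √(1 − 0.195631) = √0.804369 = 0.8969.

0.8969c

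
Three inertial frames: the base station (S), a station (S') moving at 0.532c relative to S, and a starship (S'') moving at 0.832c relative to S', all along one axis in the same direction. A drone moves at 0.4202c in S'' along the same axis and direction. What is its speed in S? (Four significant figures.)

0.9774c

Compose velocities in two stages. Stage 1 (into S'): u₁ = (0.4202+0.832)/(1+0.4202×0.832) = 0.92783.
Stage 2 (into S): u = (0.92783+0.532)/(1+0.92783×0.532) = 0.97739, so the speed is 0.9774c.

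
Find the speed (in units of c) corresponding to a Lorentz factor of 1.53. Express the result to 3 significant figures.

0.757c

β = √(1 − 1/γ²) = √(1 − 1/2.3409) = √0.572814 = 0.757.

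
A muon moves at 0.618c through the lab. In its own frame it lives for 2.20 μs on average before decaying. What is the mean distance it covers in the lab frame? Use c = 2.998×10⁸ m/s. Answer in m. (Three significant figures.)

518 m

β² = 0.381924, so γ = 1/√0.618076 = 1.272.
Lab-frame lifetime: Δt = γτ = 1.272 × 2.20 μs = 2.7984 μs.
Distance: d = vΔt = 0.618 × 2.998×10⁸ m/s × 2.7984×10^-6 s = 518 m.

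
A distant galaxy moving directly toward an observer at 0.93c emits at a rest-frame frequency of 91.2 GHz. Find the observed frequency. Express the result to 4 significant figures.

478.9 GHz

Relativistic Doppler (source moving toward): f_obs = f_src · √((1+β)/(1−β)).
With β = 0.93: factor = √(1.93/0.07) = 5.2509.
f_obs = 91.2 × 5.2509 = 478.9 GHz.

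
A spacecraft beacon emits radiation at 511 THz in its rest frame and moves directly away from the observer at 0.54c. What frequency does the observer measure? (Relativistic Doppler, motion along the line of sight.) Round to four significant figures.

279.3 THz

Relativistic Doppler (source moving away): f_obs = f_src · √((1−β)/(1+β)).
With β = 0.54: factor = √(0.46/1.54) = 0.54654.
f_obs = 511 × 0.54654 = 279.3 THz.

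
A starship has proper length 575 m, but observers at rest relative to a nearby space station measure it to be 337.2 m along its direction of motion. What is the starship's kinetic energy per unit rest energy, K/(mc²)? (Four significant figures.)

Length contraction gives γ = L₀/L = 575/337.2 = 1.70522.
K/(mc²) = γ − 1 = 1.70522 − 1 = 0.7052.

0.7052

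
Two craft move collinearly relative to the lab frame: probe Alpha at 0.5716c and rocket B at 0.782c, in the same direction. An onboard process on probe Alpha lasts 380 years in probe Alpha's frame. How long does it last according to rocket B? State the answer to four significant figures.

Transform probe Alpha's velocity into rocket B's frame: (0.5716 − 0.782)/(1 − 0.5716·0.782) = −0.2104/0.5530088, so the relative speed is 0.38046c.
γ for this relative speed: γ = 1/√(1 − 0.14475) = 1.0813.
Probe Alpha's interval is proper; time dilation gives Δt_B = γΔτ = 1.0813 × 380 years = 410.9 years.

410.9 years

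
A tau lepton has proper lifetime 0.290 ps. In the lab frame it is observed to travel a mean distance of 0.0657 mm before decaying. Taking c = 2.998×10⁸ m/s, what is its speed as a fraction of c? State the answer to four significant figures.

0.6029c

Let x = d/(cτ) = 6.570×10^-5 m / (2.998×10⁸ m/s × 2.900×10^-13 s) = 0.75568. Since d = βγcτ, x = βγ = β/√(1−β²).
Solving: β² = x²/(1+x²) = 0.571052/1.571052 = 0.363484, so β = 0.6029.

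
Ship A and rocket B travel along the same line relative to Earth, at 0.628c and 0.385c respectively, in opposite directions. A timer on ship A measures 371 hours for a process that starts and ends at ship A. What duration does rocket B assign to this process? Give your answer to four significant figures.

Transform ship A's velocity into rocket B's frame: (0.628 + 0.385)/(1 + 0.628·0.385) = 1.013/1.24178, so the relative speed is 0.81576c.
γ for this relative speed: γ = 1/√(1 − 0.665464) = 1.7289.
Ship A's interval is proper; time dilation gives Δt_B = γΔτ = 1.7289 × 371 hours = 641.4 hours.

641.4 hours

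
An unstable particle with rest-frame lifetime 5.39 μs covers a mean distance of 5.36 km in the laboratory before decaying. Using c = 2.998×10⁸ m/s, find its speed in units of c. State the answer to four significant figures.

d = βγcτ ⇒ βγ = d/(cτ) = 5360 m / (1615.922 m) = 3.317.
β = (βγ)/√(1+(βγ)²) = 3.317/√12.0025 = 0.9574.

0.9574c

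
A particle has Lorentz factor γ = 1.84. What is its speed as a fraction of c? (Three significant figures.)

0.839c

β = √(1 − 1/γ²) = √(1 − 1/3.3856) = √0.704631 = 0.839.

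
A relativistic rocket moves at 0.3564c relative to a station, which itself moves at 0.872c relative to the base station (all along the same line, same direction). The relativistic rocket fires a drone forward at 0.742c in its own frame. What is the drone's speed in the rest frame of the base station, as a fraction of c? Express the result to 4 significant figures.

Compose velocities in two stages. Stage 1 (into S'): u₁ = (0.742+0.3564)/(1+0.742×0.3564) = 0.86868.
Stage 2 (into S): u = (0.86868+0.872)/(1+0.86868×0.872) = 0.99044, so the speed is 0.9904c.

0.9904c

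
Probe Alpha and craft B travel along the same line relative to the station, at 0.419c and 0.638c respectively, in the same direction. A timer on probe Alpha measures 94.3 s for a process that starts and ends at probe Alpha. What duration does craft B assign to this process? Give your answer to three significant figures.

98.8 s

The velocity of probe Alpha relative to craft B is (0.419 − 0.638)c / (1 − 0.419×0.638) = −0.2989c; relative speed 0.2989c.
At |u| = 0.2989c, γ = (1 − 0.0893412)^(−1/2) = 1.0479.
The clock on probe Alpha records proper time, so craft B measures Δt = γΔτ = 1.0479 × 94.3 = 98.8 s.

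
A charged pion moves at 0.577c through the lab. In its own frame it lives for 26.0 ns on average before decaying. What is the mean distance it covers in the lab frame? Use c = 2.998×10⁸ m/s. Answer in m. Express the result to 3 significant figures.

5.51 m

β² = 0.332929, so γ = 1/√0.667071 = 1.2244.
Lab-frame lifetime: Δt = γτ = 1.2244 × 26.0 ns = 31.834 ns.
Distance: d = vΔt = 0.577 × 2.998×10⁸ m/s × 3.1834×10^-8 s = 5.51 m.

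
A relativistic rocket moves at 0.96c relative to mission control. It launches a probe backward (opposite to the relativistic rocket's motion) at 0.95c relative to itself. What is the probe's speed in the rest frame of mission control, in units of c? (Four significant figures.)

0.1136c

Relativistic velocity addition: u = (u' + v)/(1 + u'v/c²), with u' = −0.95c and v = 0.96c.
Numerator: −0.95 + 0.96 = 0.01. Denominator: 1 + (−0.95)(0.96) = 0.088.
u = 0.01/0.088 = 0.11364, so the speed is 0.1136c.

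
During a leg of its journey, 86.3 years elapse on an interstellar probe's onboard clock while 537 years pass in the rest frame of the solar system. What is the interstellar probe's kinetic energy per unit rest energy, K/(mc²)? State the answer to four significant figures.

5.222

The time-dilation ratio gives γ = 537/86.3 = 6.22248.
K/(mc²) = γ − 1 = 6.22248 − 1 = 5.222.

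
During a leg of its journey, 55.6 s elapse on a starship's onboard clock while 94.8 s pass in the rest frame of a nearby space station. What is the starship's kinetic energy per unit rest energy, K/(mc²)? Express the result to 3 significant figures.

The time-dilation ratio gives γ = 94.8/55.6 = 1.70504.
K/(mc²) = γ − 1 = 1.70504 − 1 = 0.705.

0.705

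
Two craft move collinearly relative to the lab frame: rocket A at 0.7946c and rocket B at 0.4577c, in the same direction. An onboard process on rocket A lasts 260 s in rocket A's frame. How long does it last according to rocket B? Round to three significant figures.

Transform rocket A's velocity into rocket B's frame: (0.7946 − 0.4577)/(1 − 0.7946·0.4577) = 0.3369/0.63631158, so the relative speed is 0.52946c.
γ for this relative speed: γ = 1/√(1 − 0.280328) = 1.1788.
The clock on rocket A records proper time, so rocket B measures Δt = γΔτ = 1.1788 × 260 = 306 s.

306 s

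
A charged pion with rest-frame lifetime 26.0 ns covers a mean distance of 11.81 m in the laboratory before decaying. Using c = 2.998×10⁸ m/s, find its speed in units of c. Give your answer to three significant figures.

0.835c

Let x = d/(cτ) = 11.81 m / (2.998×10⁸ m/s × 2.600×10^-8 s) = 1.5151. Since d = βγcτ, x = βγ = β/√(1−β²).
Solving: β² = x²/(1+x²) = 2.29553/3.29553 = 0.696559, so β = 0.835.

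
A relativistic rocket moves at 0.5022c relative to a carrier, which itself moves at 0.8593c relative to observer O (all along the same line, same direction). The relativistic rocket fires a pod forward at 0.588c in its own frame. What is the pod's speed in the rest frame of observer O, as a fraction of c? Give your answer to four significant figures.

0.9871c

Apply u = (u'+v)/(1+u'v) twice. Pod in the carrier frame: (0.588+0.5022)/(1+0.588·0.5022) = 1.0902/1.2952936 = 0.84166c.
That velocity, transformed to the rest frame of observer O: (0.84166+0.8593)/(1+0.84166·0.8593) = 1.70096/1.723238438 = 0.98707c.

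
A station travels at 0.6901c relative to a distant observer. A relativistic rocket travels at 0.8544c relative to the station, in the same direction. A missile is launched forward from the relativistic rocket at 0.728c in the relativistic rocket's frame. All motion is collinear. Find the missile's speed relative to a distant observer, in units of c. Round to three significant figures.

0.995c

First combine the missile and relativistic rocket (S''→S'): u₁ = (0.728 + 0.8544)/(1 + 0.728×0.8544) = 1.5824/1.6220032 = 0.97558.
Then combine with the station (S'→S): u = (0.97558 + 0.6901)/(1 + 0.97558×0.6901) = 1.66568/1.673247758 = 0.99548.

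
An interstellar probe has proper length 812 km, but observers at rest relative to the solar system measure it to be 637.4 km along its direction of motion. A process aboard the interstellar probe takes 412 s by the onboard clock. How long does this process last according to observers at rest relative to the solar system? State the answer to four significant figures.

524.9 s

Length contraction gives γ = L₀/L = 812/637.4 = 1.27393.
Δt = γΔτ = 1.27393 × 412 = 524.9 s.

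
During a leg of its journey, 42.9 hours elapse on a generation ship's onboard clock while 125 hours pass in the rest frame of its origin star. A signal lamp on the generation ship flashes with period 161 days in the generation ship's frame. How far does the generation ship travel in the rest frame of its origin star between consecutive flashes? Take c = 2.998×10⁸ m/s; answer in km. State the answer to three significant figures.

1.14×10^13 km

γ = Δt/Δτ = 125/42.9 = 2.91375.
β = √(1 − 1/γ²) = 0.93926. Lab-frame period = γτ = 2.91375×161 days = 469.11 days. Distance = βc × γτ = 0.93926 × 2.998×10⁸ m/s × 40531104 s = 1.1413×10^16 m = 1.14×10^13 km.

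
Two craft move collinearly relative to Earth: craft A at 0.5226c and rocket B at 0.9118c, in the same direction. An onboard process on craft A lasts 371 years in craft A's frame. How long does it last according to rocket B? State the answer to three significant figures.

555 years

Transform craft A's velocity into rocket B's frame: (0.5226 − 0.9118)/(1 − 0.5226·0.9118) = −0.3892/0.52349332, so the relative speed is 0.74347c.
γ for this relative speed: γ = 1/√(1 − 0.552748) = 1.4953.
Craft A's interval is proper; time dilation gives Δt_B = γΔτ = 1.4953 × 371 years = 555 years.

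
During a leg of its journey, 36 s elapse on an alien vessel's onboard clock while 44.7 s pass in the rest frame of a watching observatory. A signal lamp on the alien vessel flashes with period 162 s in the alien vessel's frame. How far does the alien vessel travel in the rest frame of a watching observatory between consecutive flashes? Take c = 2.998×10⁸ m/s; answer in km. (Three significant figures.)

3.57×10^7 km

γ = Δt/Δτ = 44.7/36 = 1.24167.
β = √(1 − 1/γ²) = 0.59278. Lab-frame period = γτ = 1.24167×162 s = 201.15 s. Distance = βc × γτ = 0.59278 × 2.998×10⁸ m/s × 201.15 s = 3.5747×10^10 m = 3.57×10^7 km.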